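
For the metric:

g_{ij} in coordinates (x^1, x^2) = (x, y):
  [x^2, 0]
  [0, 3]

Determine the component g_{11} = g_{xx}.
With x^1 = x, x^2 = y, g_{11} = g_{xx} is the row-1, column-1 entry of the matrix.
g_{11} = x^2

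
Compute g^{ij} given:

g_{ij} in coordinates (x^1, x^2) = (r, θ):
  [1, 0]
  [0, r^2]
The metric is diagonal, so g^{ij} is diagonal with entries 1/g_{ii}: diag(1, 1/(r^2)).
g^{ij}:
  [1, 0]
  [0, 1/r^2]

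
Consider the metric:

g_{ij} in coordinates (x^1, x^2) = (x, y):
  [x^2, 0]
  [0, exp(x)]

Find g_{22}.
With x^1 = x, x^2 = y, g_{22} = g_{yy} is the row-2, column-2 entry of the matrix.
g_{22} = exp(x)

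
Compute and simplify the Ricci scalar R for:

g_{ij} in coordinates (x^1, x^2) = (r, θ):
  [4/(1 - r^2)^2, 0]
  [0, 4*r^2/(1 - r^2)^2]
Non-zero Christoffel symbols (Γ^k_{ij} = Γ^k_{ji}):
Γ^r_{r r} = 2*r/(1 - r^2)
Γ^r_{θ θ} = (r^3 + r)/(r^2 - 1)
Γ^θ_{r θ} = (-r^2 - 1)/(r^3 - r)
Ricci tensor (R_{ij} = R^k_{ikj}): R_{rr} = -4/(r^2 - 1)^2, R_{rθ} = 0, R_{θθ} = -4*r^2/(r^2 - 1)^2
Inverse metric: g^{rr} = (1 - r^2)^2/4, g^{θθ} = (1 - r^2)^2/(4*r^2)
R = g^{ij} R_{ij} = ((1 - r^2)^2/4)(-4/(r^2 - 1)^2) + ((1 - r^2)^2/(4*r^2))(-4*r^2/(r^2 - 1)^2) = -2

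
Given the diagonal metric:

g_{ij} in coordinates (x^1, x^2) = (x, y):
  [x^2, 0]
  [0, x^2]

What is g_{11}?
With x^1 = x, x^2 = y, g_{11} = g_{xx} is the row-1, column-1 entry of the matrix.
g_{11} = x^2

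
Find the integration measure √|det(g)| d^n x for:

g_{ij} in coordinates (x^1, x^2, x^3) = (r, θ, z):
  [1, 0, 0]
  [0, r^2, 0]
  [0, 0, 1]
det(g) = r^2
√|det(g)| = r
Volume element: dV = r dr dθ dz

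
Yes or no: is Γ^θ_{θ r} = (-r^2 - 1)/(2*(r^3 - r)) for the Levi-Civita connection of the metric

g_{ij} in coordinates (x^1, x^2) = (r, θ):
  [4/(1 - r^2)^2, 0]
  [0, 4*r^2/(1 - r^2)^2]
Γ^θ_{θ r} = (1/2) g^{θθ} (∂_θ g_{θr} + ∂_r g_{θθ} - ∂_θ g_{θr}) = (1/2)((1 - r^2)^2/(4*r^2))((0) + (-8*(r^3 + r)/(r^2 - 1)^3) - (0)) = (-r^2 - 1)/(r^3 - r)
This differs from the proposed value (-r^2 - 1)/(2*(r^3 - r)).
No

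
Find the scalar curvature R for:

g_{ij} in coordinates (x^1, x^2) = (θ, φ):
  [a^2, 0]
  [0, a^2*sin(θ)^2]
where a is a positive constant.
Non-zero Christoffel symbols (Γ^k_{ij} = Γ^k_{ji}):
Γ^θ_{φ φ} = -sin(2*θ)/2
Γ^φ_{θ φ} = 1/tan(θ)
Ricci tensor (R_{ij} = R^k_{ikj}): R_{θθ} = 1, R_{θφ} = 0, R_{φφ} = sin(θ)^2
Inverse metric: g^{θθ} = 1/a^2, g^{φφ} = 1/(a^2*sin(θ)^2)
R = g^{ij} R_{ij} = (1/a^2)(1) + (1/(a^2*sin(θ)^2))(sin(θ)^2) = 2/a^2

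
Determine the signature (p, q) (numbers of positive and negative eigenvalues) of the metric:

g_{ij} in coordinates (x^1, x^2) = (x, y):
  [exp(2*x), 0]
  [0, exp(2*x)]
The metric is diagonal, so its eigenvalues are the diagonal entries: exp(2*x), exp(2*x) (at a generic point, where coordinate-dependent entries are positive).
2 positive, 0 negative.
(2, 0) - Riemannian (positive definite)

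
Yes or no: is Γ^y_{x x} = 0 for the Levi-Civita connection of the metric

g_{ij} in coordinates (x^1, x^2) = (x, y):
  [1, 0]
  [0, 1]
Γ^y_{x x} = (1/2) g^{yy} (∂_x g_{yx} + ∂_x g_{yx} - ∂_y g_{xx}) = (1/2)(1)((0) + (0) - (0)) = 0
This equals the proposed value 0.
Yes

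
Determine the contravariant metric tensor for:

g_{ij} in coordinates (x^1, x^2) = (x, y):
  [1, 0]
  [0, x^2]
The metric is diagonal, so g^{ij} is diagonal with entries 1/g_{ii}: diag(1, 1/(x^2)).
g^{ij}:
  [1, 0]
  [0, 1/x^2]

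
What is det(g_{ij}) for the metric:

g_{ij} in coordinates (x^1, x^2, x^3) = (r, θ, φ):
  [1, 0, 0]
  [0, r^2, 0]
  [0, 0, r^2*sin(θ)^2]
Diagonal metric: det(g) = g_{11}·g_{22}·g_{33}
= (1)·(r^2)·(r^2*sin(θ)^2)
det(g) = r^4*sin(θ)^2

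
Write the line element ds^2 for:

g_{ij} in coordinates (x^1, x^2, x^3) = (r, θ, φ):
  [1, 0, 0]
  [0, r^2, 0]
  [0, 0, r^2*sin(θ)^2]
ds^2 = g_{ij} dx^i dx^j; only the non-zero components contribute.
ds^2 = dr^2 + r^2 dθ^2 + r^2*sin(θ)^2 dφ^2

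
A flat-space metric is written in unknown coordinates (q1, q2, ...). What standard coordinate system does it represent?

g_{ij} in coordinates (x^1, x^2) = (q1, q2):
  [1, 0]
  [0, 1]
All components are constant and the metric is the identity, i.e. orthonormal rectilinear coordinates.
Cartesian (2D) coordinates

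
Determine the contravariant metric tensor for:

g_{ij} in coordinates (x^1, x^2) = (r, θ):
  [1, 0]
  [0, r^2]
The metric is diagonal, so g^{ij} is diagonal with entries 1/g_{ii}: diag(1, 1/(r^2)).
g^{ij}:
  [1, 0]
  [0, 1/r^2]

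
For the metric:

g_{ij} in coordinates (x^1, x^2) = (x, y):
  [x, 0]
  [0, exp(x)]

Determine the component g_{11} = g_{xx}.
With x^1 = x, x^2 = y, g_{11} = g_{xx} is the row-1, column-1 entry of the matrix.
g_{11} = x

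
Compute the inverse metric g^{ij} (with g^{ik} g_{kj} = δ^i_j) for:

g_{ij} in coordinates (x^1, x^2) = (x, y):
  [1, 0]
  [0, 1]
The metric is diagonal, so g^{ij} is diagonal with entries 1/g_{ii}: diag(1, 1).
g^{ij}:
  [1, 0]
  [0, 1]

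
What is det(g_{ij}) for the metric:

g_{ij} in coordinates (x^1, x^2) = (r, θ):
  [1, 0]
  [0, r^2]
For a 2×2 metric: det(g) = g_{11}·g_{22} - g_{12}·g_{21}
= (1)·(r^2) - (0)·(0)
= r^2 - 0
det(g) = r^2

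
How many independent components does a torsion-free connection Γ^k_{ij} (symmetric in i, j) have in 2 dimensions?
Γ^k_{ij} has n choices for the upper index and n(n+1)/2 independent symmetric lower index pairs.
Total = 2 × 2×3/2 = 2 × 3 = 6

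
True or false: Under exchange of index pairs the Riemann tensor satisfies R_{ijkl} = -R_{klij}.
The pair-exchange symmetry has a plus sign: R_{ijkl} = +R_{klij}.
False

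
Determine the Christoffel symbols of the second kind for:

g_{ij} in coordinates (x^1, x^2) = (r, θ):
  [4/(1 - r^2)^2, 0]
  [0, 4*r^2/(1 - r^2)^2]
Using Γ^k_{ij} = (1/2) g^{km} (∂_i g_{mj} + ∂_j g_{mi} - ∂_m g_{ij}); the metric is diagonal, so only the m = k term contributes.
Non-zero symbols (using the symmetry Γ^k_{ij} = Γ^k_{ji}):
Γ^r_{r r} = (1/2) g^{rr} (∂_r g_{rr} + ∂_r g_{rr} - ∂_r g_{rr}) = (1/2)((1 - r^2)^2/4)((16*r/(1 - r^2)^3) + (16*r/(1 - r^2)^3) - (16*r/(1 - r^2)^3)) = 2*r/(1 - r^2)
Γ^r_{θ θ} = (1/2) g^{rr} (∂_θ g_{rθ} + ∂_θ g_{rθ} - ∂_r g_{θθ}) = (1/2)((1 - r^2)^2/4)((0) + (0) - (-8*(r^3 + r)/(r^2 - 1)^3)) = (r^3 + r)/(r^2 - 1)
Γ^θ_{r θ} = (1/2) g^{θθ} (∂_r g_{θθ} + ∂_θ g_{θr} - ∂_θ g_{rθ}) = (1/2)((1 - r^2)^2/(4*r^2))((-8*(r^3 + r)/(r^2 - 1)^3) + (0) - (0)) = (-r^2 - 1)/(r^3 - r)
All other Christoffel symbols are zero.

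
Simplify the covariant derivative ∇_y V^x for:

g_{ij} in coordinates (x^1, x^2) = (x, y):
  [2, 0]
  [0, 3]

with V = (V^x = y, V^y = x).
All Christoffel symbols are zero.
∇_y V^x = ∂_y V^x + Γ^x_{y j} V^j
  = (1) + (0)(y) + (0)(x)
  = 1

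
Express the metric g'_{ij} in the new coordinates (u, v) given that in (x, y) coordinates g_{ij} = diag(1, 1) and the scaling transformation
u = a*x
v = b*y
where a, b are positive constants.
Invert the transformation: x = u/a, y = v/b
g'_{ij} = (∂x^k/∂x'^i)(∂x^l/∂x'^j) g_{kl}; with g_{kl} = δ_{kl} this is Σ_k (∂x^k/∂x'^i)(∂x^k/∂x'^j).
Jacobian: ∂x/∂u = 1/a, ∂x/∂v = 0, ∂y/∂u = 0, ∂y/∂v = 1/b
g'_{uu} = (1/a)(1/a) + (0)(0) = 1/a^2
g'_{uv} = (1/a)(0) + (0)(1/b) = 0
g'_{vv} = (0)(0) + (1/b)(1/b) = 1/b^2
g'_{ij} = diag(1/a^2, 1/b^2)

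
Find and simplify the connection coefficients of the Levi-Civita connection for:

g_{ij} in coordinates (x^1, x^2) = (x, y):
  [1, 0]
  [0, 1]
Using Γ^k_{ij} = (1/2) g^{km} (∂_i g_{mj} + ∂_j g_{mi} - ∂_m g_{ij}); the metric is diagonal, so only the m = k term contributes.
Every metric component is constant, so all ∂_m g_{ij} = 0 and every Christoffel symbol vanishes.
All Christoffel symbols are zero.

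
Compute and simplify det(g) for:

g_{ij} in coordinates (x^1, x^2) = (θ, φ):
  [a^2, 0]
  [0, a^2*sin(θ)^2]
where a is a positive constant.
For a 2×2 metric: det(g) = g_{11}·g_{22} - g_{12}·g_{21}
= (a^2)·(a^2*sin(θ)^2) - (0)·(0)
= a^4*sin(θ)^2 - 0
det(g) = a^4*sin(θ)^2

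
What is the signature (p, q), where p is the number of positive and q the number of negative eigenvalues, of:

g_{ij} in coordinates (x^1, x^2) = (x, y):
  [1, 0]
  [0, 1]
The metric is diagonal, so its eigenvalues are the diagonal entries: 1, 1 (at a generic point, where coordinate-dependent entries are positive).
2 positive, 0 negative.
(2, 0) - Riemannian (positive definite)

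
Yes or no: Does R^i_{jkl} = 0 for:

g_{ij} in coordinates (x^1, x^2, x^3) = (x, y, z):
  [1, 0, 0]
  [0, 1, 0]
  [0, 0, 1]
All metric components are constant, so every Christoffel symbol vanishes and R^i_{jkl} = 0.
Yes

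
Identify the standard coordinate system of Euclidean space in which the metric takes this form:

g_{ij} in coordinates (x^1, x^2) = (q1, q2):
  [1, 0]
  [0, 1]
All components are constant and the metric is the identity, i.e. orthonormal rectilinear coordinates.
Cartesian (2D) coordinates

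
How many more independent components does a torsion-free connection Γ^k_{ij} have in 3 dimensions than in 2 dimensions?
Independent components in n dimensions: n × n(n+1)/2 = n^2(n+1)/2.
3D: 3 × 6 = 18
2D: 2 × 3 = 6
Difference = 18 - 6 = 12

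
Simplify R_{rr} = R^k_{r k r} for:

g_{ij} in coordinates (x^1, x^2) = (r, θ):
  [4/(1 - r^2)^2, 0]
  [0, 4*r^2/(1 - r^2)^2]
Non-zero Christoffel symbols (Γ^k_{ij} = Γ^k_{ji}):
Γ^r_{r r} = 2*r/(1 - r^2)
Γ^r_{θ θ} = (r^3 + r)/(r^2 - 1)
Γ^θ_{r θ} = (-r^2 - 1)/(r^3 - r)
R^r_{r r r} = 0 (a repeated index in an antisymmetric pair)
R^θ_{r θ r} = ∂_θ Γ^θ_{r r} - ∂_r Γ^θ_{r θ} + Γ^θ_{θ m} Γ^m_{r r} - Γ^θ_{r m} Γ^m_{r θ}
  = (0) - ((r^4 + 4*r^2 - 1)/(r^3 - r)^2) + (2*(r^2 + 1)/(r^2 - 1)^2) - ((r^2 + 1)^2/(r^3 - r)^2) = -4/(r^2 - 1)^2
R_{rr} = R^r_{r r r} + R^θ_{r θ r} = (0) + (-4/(r^2 - 1)^2) = -4/(r^2 - 1)^2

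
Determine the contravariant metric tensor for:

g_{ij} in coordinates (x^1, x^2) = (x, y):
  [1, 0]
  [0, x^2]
The metric is diagonal, so g^{ij} is diagonal with entries 1/g_{ii}: diag(1, 1/(x^2)).
g^{ij}:
  [1, 0]
  [0, 1/x^2]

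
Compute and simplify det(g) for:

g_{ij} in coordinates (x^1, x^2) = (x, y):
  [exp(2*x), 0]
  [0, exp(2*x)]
For a 2×2 metric: det(g) = g_{11}·g_{22} - g_{12}·g_{21}
= (exp(2*x))·(exp(2*x)) - (0)·(0)
= exp(4*x) - 0
det(g) = exp(4*x)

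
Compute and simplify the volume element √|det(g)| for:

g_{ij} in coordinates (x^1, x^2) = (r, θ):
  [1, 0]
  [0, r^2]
det(g) = r^2
√|det(g)| = r
Volume element: dV = r dr dθ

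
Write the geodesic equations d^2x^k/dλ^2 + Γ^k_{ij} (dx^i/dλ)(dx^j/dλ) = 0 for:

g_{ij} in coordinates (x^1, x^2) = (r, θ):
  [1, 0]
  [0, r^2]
Geodesic equation: d^2x^k/dλ^2 + Γ^k_{ij} (dx^i/dλ)(dx^j/dλ) = 0.
Non-zero Christoffel symbols:
Γ^r_{θ θ} = -r
Γ^θ_{r θ} = 1/r
Substituting (the symmetric pair Γ^k_{ij}, Γ^k_{ji} combines into a factor 2):
d^2r/dλ^2 - r (dθ/dλ)^2 = 0
d^2θ/dλ^2 + (2/r) (dr/dλ)(dθ/dλ) = 0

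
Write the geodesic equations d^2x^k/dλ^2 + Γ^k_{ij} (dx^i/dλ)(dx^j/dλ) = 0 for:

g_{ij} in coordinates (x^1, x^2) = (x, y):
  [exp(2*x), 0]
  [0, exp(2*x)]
Geodesic equation: d^2x^k/dλ^2 + Γ^k_{ij} (dx^i/dλ)(dx^j/dλ) = 0.
Non-zero Christoffel symbols:
Γ^x_{x x} = 1
Γ^x_{y y} = -1
Γ^y_{x y} = 1
Substituting (the symmetric pair Γ^k_{ij}, Γ^k_{ji} combines into a factor 2):
d^2x/dλ^2 + (dx/dλ)^2 - (dy/dλ)^2 = 0
d^2y/dλ^2 + 2 (dx/dλ)(dy/dλ) = 0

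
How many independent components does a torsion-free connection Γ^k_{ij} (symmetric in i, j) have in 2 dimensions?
Γ^k_{ij} has n choices for the upper index and n(n+1)/2 independent symmetric lower index pairs.
Total = 2 × 2×3/2 = 2 × 3 = 6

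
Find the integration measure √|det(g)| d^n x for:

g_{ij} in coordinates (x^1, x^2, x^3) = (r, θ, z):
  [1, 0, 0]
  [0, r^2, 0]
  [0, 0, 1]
det(g) = r^2
√|det(g)| = r
Volume element: dV = r dr dθ dz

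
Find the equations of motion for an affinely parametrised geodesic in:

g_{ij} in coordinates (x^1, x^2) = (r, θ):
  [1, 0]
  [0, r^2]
Geodesic equation: d^2x^k/dλ^2 + Γ^k_{ij} (dx^i/dλ)(dx^j/dλ) = 0.
Non-zero Christoffel symbols:
Γ^r_{θ θ} = -r
Γ^θ_{r θ} = 1/r
Substituting (the symmetric pair Γ^k_{ij}, Γ^k_{ji} combines into a factor 2):
d^2r/dλ^2 - r (dθ/dλ)^2 = 0
d^2θ/dλ^2 + (2/r) (dr/dλ)(dθ/dλ) = 0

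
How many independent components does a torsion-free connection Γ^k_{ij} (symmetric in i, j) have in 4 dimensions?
Γ^k_{ij} has n choices for the upper index and n(n+1)/2 independent symmetric lower index pairs.
Total = 4 × 4×5/2 = 4 × 10 = 40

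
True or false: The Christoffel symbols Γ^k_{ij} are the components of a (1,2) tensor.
Under a change of coordinates Γ picks up an inhomogeneous term ∂²x/∂x'∂x'; e.g. Γ = 0 in Cartesian coordinates but Γ^r_{θθ} = -r in polar coordinates on the same flat plane.
False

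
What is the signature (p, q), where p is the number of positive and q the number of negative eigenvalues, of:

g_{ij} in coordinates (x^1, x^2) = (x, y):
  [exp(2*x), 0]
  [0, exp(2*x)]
The metric is diagonal, so its eigenvalues are the diagonal entries: exp(2*x), exp(2*x) (at a generic point, where coordinate-dependent entries are positive).
2 positive, 0 negative.
(2, 0) - Riemannian (positive definite)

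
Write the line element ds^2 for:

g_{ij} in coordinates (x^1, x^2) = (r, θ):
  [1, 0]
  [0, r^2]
ds^2 = g_{ij} dx^i dx^j; only the non-zero components contribute.
ds^2 = dr^2 + r^2 dθ^2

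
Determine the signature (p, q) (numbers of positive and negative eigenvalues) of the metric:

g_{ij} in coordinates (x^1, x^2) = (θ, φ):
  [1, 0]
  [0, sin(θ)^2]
The metric is diagonal, so its eigenvalues are the diagonal entries: 1, sin(θ)^2 (at a generic point, where coordinate-dependent entries are positive).
2 positive, 0 negative.
(2, 0) - Riemannian (positive definite)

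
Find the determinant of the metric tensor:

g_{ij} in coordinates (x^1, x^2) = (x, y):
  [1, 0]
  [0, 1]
For a 2×2 metric: det(g) = g_{11}·g_{22} - g_{12}·g_{21}
= (1)·(1) - (0)·(0)
= 1 - 0
det(g) = 1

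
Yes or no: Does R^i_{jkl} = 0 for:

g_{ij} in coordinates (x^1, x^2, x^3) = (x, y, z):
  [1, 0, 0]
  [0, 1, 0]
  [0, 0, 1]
All metric components are constant, so every Christoffel symbol vanishes and R^i_{jkl} = 0.
Yes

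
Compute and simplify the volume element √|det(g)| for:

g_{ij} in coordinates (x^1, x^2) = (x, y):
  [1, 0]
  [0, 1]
det(g) = 1
√|det(g)| = 1
Volume element: dV = 1 dx dy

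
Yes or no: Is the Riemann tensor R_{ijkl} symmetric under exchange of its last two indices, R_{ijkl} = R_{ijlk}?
It is antisymmetric in the last pair: R_{ijkl} = -R_{ijlk}.
No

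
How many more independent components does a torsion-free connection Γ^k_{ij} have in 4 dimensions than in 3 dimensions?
Independent components in n dimensions: n × n(n+1)/2 = n^2(n+1)/2.
4D: 4 × 10 = 40
3D: 3 × 6 = 18
Difference = 40 - 18 = 22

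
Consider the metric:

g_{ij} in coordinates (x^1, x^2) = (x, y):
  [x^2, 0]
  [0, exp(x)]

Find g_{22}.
With x^1 = x, x^2 = y, g_{22} = g_{yy} is the row-2, column-2 entry of the matrix.
g_{22} = exp(x)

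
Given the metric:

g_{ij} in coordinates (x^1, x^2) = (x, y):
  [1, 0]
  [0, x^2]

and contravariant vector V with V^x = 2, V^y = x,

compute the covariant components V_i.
V_i = g_{ij} V^j:
V_x = (1)(2) + (0)(x) = 2
V_y = (0)(2) + (x^2)(x) = x^3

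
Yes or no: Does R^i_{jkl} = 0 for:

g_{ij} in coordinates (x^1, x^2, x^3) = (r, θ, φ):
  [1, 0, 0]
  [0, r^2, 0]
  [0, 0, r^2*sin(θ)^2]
Non-zero Christoffel symbols:
Γ^r_{θ θ} = -r
Γ^r_{φ φ} = -r*sin(θ)^2
Γ^θ_{r θ} = 1/r
Γ^θ_{φ φ} = -sin(2*θ)/2
Γ^φ_{r φ} = 1/r
Γ^φ_{θ φ} = 1/tan(θ)
Ricci tensor: R_{rr} = 0, R_{rθ} = 0, R_{rφ} = 0, R_{θθ} = 0, R_{θφ} = 0, R_{φφ} = 0
All R_{ij} vanish; in 3 dimensions the Riemann tensor is fully determined by the Ricci tensor, so R^i_{jkl} = 0: the metric is flat (curvilinear coordinates on flat space).
Yes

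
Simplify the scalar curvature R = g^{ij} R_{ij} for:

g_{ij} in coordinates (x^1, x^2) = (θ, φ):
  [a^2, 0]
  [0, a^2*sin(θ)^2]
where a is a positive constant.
Non-zero Christoffel symbols (Γ^k_{ij} = Γ^k_{ji}):
Γ^θ_{φ φ} = -sin(2*θ)/2
Γ^φ_{θ φ} = 1/tan(θ)
Ricci tensor (R_{ij} = R^k_{ikj}): R_{θθ} = 1, R_{θφ} = 0, R_{φφ} = sin(θ)^2
Inverse metric: g^{θθ} = 1/a^2, g^{φφ} = 1/(a^2*sin(θ)^2)
R = g^{ij} R_{ij} = (1/a^2)(1) + (1/(a^2*sin(θ)^2))(sin(θ)^2) = 2/a^2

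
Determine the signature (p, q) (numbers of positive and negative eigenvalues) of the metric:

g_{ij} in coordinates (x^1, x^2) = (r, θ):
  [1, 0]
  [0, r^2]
The metric is diagonal, so its eigenvalues are the diagonal entries: 1, r^2 (at a generic point, where coordinate-dependent entries are positive).
2 positive, 0 negative.
(2, 0) - Riemannian (positive definite)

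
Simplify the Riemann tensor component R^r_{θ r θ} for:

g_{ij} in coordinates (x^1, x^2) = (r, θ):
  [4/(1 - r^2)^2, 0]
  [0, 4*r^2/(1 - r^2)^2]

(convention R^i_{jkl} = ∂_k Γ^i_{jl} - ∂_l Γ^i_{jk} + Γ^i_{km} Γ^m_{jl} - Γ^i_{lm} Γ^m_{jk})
Non-zero Christoffel symbols (Γ^k_{ij} = Γ^k_{ji}):
Γ^r_{r r} = 2*r/(1 - r^2)
Γ^r_{θ θ} = (r^3 + r)/(r^2 - 1)
Γ^θ_{r θ} = (-r^2 - 1)/(r^3 - r)
R^r_{θ r θ} = ∂_r Γ^r_{θ θ} - ∂_θ Γ^r_{θ r} + Γ^r_{r m} Γ^m_{θ θ} - Γ^r_{θ m} Γ^m_{θ r}
  = ((r^4 - 4*r^2 - 1)/(r^2 - 1)^2) - (0) + (-2*r^2*(r^2 + 1)/(r^2 - 1)^2) - (-(r^2 + 1)^2/(r^2 - 1)^2) = -4*r^2/(r^2 - 1)^2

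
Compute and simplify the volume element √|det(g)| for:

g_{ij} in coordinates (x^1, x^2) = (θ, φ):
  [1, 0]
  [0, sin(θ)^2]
det(g) = sin(θ)^2
√|det(g)| = sin(θ) (taking 0 < θ < π so that |sin(θ)| = sin(θ))
Volume element: dV = sin(θ) dθ dφ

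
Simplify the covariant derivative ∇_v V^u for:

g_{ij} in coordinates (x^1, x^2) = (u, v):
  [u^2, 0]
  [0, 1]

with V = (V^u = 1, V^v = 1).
Non-zero Christoffel symbols:
Γ^u_{u u} = 1/u
∇_v V^u = ∂_v V^u + Γ^u_{v j} V^j
  = (0) + (0)(1) + (0)(1)
  = 0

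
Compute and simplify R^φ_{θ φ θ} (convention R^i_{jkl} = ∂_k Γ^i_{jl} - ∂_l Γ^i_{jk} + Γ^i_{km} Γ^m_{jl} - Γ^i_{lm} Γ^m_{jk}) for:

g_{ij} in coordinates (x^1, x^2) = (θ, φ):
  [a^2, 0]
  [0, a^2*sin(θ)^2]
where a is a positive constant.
Non-zero Christoffel symbols (Γ^k_{ij} = Γ^k_{ji}):
Γ^θ_{φ φ} = -sin(2*θ)/2
Γ^φ_{θ φ} = 1/tan(θ)
R^φ_{θ φ θ} = ∂_φ Γ^φ_{θ θ} - ∂_θ Γ^φ_{θ φ} + Γ^φ_{φ m} Γ^m_{θ θ} - Γ^φ_{θ m} Γ^m_{θ φ}
  = (0) - (-1/sin(θ)^2) + (0) - (1/tan(θ)^2) = 1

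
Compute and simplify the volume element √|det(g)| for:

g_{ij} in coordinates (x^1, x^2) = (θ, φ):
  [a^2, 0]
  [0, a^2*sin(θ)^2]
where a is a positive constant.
det(g) = a^4*sin(θ)^2
√|det(g)| = a^2*sin(θ) (taking 0 < θ < π so that |sin(θ)| = sin(θ))
Volume element: dV = a^2*sin(θ) dθ dφ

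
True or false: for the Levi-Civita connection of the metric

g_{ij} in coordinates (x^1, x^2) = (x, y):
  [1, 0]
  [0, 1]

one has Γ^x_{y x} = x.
Γ^x_{y x} = (1/2) g^{xx} (∂_y g_{xx} + ∂_x g_{xy} - ∂_x g_{yx}) = (1/2)(1)((0) + (0) - (0)) = 0
This differs from the proposed value x.
False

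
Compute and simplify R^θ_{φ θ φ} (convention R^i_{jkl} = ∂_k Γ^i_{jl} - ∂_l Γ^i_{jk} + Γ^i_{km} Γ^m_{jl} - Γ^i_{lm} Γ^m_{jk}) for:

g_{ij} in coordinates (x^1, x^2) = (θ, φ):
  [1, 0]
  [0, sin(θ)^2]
Non-zero Christoffel symbols (Γ^k_{ij} = Γ^k_{ji}):
Γ^θ_{φ φ} = -sin(2*θ)/2
Γ^φ_{θ φ} = 1/tan(θ)
R^θ_{φ θ φ} = ∂_θ Γ^θ_{φ φ} - ∂_φ Γ^θ_{φ θ} + Γ^θ_{θ m} Γ^m_{φ φ} - Γ^θ_{φ m} Γ^m_{φ θ}
  = (-cos(2*θ)) - (0) + (0) - (-cos(θ)^2) = sin(θ)^2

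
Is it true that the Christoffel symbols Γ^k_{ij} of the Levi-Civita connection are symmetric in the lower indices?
The Levi-Civita connection is torsion-free, which is exactly Γ^k_{ij} = Γ^k_{ji}.
Yes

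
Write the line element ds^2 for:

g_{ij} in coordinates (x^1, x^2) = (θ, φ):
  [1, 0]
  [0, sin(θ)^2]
ds^2 = g_{ij} dx^i dx^j; only the non-zero components contribute.
ds^2 = dθ^2 + sin(θ)^2 dφ^2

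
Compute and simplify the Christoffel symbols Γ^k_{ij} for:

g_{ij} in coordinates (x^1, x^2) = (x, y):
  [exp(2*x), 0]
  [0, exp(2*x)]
Using Γ^k_{ij} = (1/2) g^{km} (∂_i g_{mj} + ∂_j g_{mi} - ∂_m g_{ij}); the metric is diagonal, so only the m = k term contributes.
Non-zero symbols (using the symmetry Γ^k_{ij} = Γ^k_{ji}):
Γ^x_{x x} = (1/2) g^{xx} (∂_x g_{xx} + ∂_x g_{xx} - ∂_x g_{xx}) = (1/2)(exp(-2*x))((2*exp(2*x)) + (2*exp(2*x)) - (2*exp(2*x))) = 1
Γ^x_{y y} = (1/2) g^{xx} (∂_y g_{xy} + ∂_y g_{xy} - ∂_x g_{yy}) = (1/2)(exp(-2*x))((0) + (0) - (2*exp(2*x))) = -1
Γ^y_{x y} = (1/2) g^{yy} (∂_x g_{yy} + ∂_y g_{yx} - ∂_y g_{xy}) = (1/2)(exp(-2*x))((2*exp(2*x)) + (0) - (0)) = 1
All other Christoffel symbols are zero.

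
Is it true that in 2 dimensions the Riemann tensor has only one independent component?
The number of independent components is n^2(n^2-1)/12 = 4·3/12 = 1 for n = 2 (e.g. R_{1212}).
Yes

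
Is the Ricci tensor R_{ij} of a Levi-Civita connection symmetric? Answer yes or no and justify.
R_{ij} = R^k_{ikj}; the pair symmetry R_{kilj} = R_{ljki} gives R_{ij} = R_{ji}.
Yes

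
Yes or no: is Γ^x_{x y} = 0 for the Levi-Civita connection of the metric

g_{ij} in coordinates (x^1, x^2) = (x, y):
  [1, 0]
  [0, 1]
Γ^x_{x y} = (1/2) g^{xx} (∂_x g_{xy} + ∂_y g_{xx} - ∂_x g_{xy}) = (1/2)(1)((0) + (0) - (0)) = 0
This equals the proposed value 0.
Yes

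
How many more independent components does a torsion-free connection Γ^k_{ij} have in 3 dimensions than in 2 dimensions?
Independent components in n dimensions: n × n(n+1)/2 = n^2(n+1)/2.
3D: 3 × 6 = 18
2D: 2 × 3 = 6
Difference = 18 - 6 = 12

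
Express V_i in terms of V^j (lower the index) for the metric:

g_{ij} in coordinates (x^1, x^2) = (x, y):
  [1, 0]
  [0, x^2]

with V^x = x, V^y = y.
V_i = g_{ij} V^j:
V_x = (1)(x) + (0)(y) = x
V_y = (0)(x) + (x^2)(y) = x^2*y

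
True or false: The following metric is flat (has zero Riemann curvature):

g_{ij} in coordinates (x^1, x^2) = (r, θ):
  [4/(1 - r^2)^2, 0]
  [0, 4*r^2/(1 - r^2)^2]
Non-zero Christoffel symbols:
Γ^r_{r r} = 2*r/(1 - r^2)
Γ^r_{θ θ} = (r^3 + r)/(r^2 - 1)
Γ^θ_{r θ} = (-r^2 - 1)/(r^3 - r)
Ricci tensor: R_{rr} = -4/(r^2 - 1)^2, R_{rθ} = 0, R_{θθ} = -4*r^2/(r^2 - 1)^2
The Ricci tensor is non-zero, so the Riemann tensor is non-zero: not flat.
False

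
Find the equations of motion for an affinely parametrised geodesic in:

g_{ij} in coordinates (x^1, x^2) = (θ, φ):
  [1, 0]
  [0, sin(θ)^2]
Geodesic equation: d^2x^k/dλ^2 + Γ^k_{ij} (dx^i/dλ)(dx^j/dλ) = 0.
Non-zero Christoffel symbols:
Γ^θ_{φ φ} = -sin(2*θ)/2
Γ^φ_{θ φ} = 1/tan(θ)
Substituting (the symmetric pair Γ^k_{ij}, Γ^k_{ji} combines into a factor 2):
d^2θ/dλ^2 - (sin(2*θ)/2) (dφ/dλ)^2 = 0
d^2φ/dλ^2 + (2/tan(θ)) (dθ/dλ)(dφ/dλ) = 0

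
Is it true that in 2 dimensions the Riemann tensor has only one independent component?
The number of independent components is n^2(n^2-1)/12 = 4·3/12 = 1 for n = 2 (e.g. R_{1212}).
Yes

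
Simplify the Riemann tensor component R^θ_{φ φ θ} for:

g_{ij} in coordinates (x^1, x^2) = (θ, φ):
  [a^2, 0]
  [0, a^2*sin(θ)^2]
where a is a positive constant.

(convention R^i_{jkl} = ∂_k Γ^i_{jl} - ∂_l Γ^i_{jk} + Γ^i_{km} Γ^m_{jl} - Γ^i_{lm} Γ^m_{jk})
Non-zero Christoffel symbols (Γ^k_{ij} = Γ^k_{ji}):
Γ^θ_{φ φ} = -sin(2*θ)/2
Γ^φ_{θ φ} = 1/tan(θ)
R^θ_{φ φ θ} = ∂_φ Γ^θ_{φ θ} - ∂_θ Γ^θ_{φ φ} + Γ^θ_{φ m} Γ^m_{φ θ} - Γ^θ_{θ m} Γ^m_{φ φ}
  = (0) - (-cos(2*θ)) + (-cos(θ)^2) - (0) = -sin(θ)^2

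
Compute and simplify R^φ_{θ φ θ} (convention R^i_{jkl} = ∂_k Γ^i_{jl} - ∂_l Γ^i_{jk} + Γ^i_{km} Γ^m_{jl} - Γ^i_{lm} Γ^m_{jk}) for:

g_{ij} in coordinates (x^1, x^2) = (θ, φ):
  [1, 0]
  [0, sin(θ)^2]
Non-zero Christoffel symbols (Γ^k_{ij} = Γ^k_{ji}):
Γ^θ_{φ φ} = -sin(2*θ)/2
Γ^φ_{θ φ} = 1/tan(θ)
R^φ_{θ φ θ} = ∂_φ Γ^φ_{θ θ} - ∂_θ Γ^φ_{θ φ} + Γ^φ_{φ m} Γ^m_{θ θ} - Γ^φ_{θ m} Γ^m_{θ φ}
  = (0) - (-1/sin(θ)^2) + (0) - (1/tan(θ)^2) = 1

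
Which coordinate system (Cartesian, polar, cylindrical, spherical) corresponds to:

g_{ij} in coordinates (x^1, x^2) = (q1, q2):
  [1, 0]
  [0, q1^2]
The line element ds^2 = dq1^2 + q1^2 dq2^2 is dr^2 + r^2 dθ^2 with q1 = r, q2 = θ.
polar coordinates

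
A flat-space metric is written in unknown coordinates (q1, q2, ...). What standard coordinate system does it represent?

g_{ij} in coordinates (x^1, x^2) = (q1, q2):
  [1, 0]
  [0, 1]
All components are constant and the metric is the identity, i.e. orthonormal rectilinear coordinates.
Cartesian (2D) coordinates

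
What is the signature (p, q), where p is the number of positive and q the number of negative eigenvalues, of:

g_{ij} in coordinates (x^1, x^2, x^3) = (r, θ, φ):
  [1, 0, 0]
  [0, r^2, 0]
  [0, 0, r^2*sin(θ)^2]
The metric is diagonal, so its eigenvalues are the diagonal entries: 1, r^2, r^2*sin(θ)^2 (at a generic point, where coordinate-dependent entries are positive).
3 positive, 0 negative.
(3, 0) - Riemannian (positive definite)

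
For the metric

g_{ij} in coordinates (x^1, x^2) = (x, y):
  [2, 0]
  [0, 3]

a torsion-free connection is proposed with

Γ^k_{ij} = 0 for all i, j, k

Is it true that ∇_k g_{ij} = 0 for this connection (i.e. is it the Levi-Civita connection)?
Using ∇_k g_{ij} = ∂_k g_{ij} - Γ^m_{ki} g_{mj} - Γ^m_{kj} g_{im}:
e.g. ∇_y g_{xy} = (0) - (0) - (0) = 0
Every component ∇_k g_{ij} vanishes: the connection is metric compatible.
Yes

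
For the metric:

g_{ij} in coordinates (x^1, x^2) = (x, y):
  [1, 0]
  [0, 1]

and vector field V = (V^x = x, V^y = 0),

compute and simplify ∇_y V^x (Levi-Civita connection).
All Christoffel symbols are zero.
∇_y V^x = ∂_y V^x + Γ^x_{y j} V^j
  = (0) + (0)(x) + (0)(0)
  = 0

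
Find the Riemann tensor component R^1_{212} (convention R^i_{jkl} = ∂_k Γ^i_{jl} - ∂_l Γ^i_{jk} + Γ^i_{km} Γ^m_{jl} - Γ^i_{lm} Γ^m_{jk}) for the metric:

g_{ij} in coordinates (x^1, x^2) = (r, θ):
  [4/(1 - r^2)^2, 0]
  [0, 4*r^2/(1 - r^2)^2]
Non-zero Christoffel symbols (Γ^k_{ij} = Γ^k_{ji}):
Γ^r_{r r} = 2*r/(1 - r^2)
Γ^r_{θ θ} = (r^3 + r)/(r^2 - 1)
Γ^θ_{r θ} = (-r^2 - 1)/(r^3 - r)
R^r_{θ r θ} = ∂_r Γ^r_{θ θ} - ∂_θ Γ^r_{θ r} + Γ^r_{r m} Γ^m_{θ θ} - Γ^r_{θ m} Γ^m_{θ r}
  = ((r^4 - 4*r^2 - 1)/(r^2 - 1)^2) - (0) + (-2*r^2*(r^2 + 1)/(r^2 - 1)^2) - (-(r^2 + 1)^2/(r^2 - 1)^2) = -4*r^2/(r^2 - 1)^2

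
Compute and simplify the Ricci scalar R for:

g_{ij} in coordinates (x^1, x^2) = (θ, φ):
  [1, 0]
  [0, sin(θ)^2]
Non-zero Christoffel symbols (Γ^k_{ij} = Γ^k_{ji}):
Γ^θ_{φ φ} = -sin(2*θ)/2
Γ^φ_{θ φ} = 1/tan(θ)
Ricci tensor (R_{ij} = R^k_{ikj}): R_{θθ} = 1, R_{θφ} = 0, R_{φφ} = sin(θ)^2
Inverse metric: g^{θθ} = 1, g^{φφ} = 1/sin(θ)^2
R = g^{ij} R_{ij} = (1)(1) + (1/sin(θ)^2)(sin(θ)^2) = 2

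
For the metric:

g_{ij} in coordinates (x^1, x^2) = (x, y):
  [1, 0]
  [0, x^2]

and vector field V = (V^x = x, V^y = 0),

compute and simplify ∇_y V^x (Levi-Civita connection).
Non-zero Christoffel symbols:
Γ^x_{y y} = -x
Γ^y_{x y} = 1/x
∇_y V^x = ∂_y V^x + Γ^x_{y j} V^j
  = (0) + (0)(x) + (-x)(0)
  = 0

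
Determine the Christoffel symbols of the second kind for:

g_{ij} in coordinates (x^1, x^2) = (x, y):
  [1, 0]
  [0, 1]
Using Γ^k_{ij} = (1/2) g^{km} (∂_i g_{mj} + ∂_j g_{mi} - ∂_m g_{ij}); the metric is diagonal, so only the m = k term contributes.
Every metric component is constant, so all ∂_m g_{ij} = 0 and every Christoffel symbol vanishes.
All Christoffel symbols are zero.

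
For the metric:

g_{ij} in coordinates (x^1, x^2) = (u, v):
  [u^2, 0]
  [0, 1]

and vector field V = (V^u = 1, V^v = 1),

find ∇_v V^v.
Non-zero Christoffel symbols:
Γ^u_{u u} = 1/u
∇_v V^v = ∂_v V^v + Γ^v_{v j} V^j
  = (0) + (0)(1) + (0)(1)
  = 0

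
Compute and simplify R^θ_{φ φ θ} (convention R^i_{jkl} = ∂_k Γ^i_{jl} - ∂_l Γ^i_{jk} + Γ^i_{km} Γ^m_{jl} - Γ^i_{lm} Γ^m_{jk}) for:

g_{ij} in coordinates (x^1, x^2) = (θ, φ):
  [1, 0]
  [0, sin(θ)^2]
Non-zero Christoffel symbols (Γ^k_{ij} = Γ^k_{ji}):
Γ^θ_{φ φ} = -sin(2*θ)/2
Γ^φ_{θ φ} = 1/tan(θ)
R^θ_{φ φ θ} = ∂_φ Γ^θ_{φ θ} - ∂_θ Γ^θ_{φ φ} + Γ^θ_{φ m} Γ^m_{φ θ} - Γ^θ_{θ m} Γ^m_{φ φ}
  = (0) - (-cos(2*θ)) + (-cos(θ)^2) - (0) = -sin(θ)^2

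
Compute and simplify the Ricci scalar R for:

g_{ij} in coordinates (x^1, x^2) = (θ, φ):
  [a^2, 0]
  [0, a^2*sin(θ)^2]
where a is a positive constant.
Non-zero Christoffel symbols (Γ^k_{ij} = Γ^k_{ji}):
Γ^θ_{φ φ} = -sin(2*θ)/2
Γ^φ_{θ φ} = 1/tan(θ)
Ricci tensor (R_{ij} = R^k_{ikj}): R_{θθ} = 1, R_{θφ} = 0, R_{φφ} = sin(θ)^2
Inverse metric: g^{θθ} = 1/a^2, g^{φφ} = 1/(a^2*sin(θ)^2)
R = g^{ij} R_{ij} = (1/a^2)(1) + (1/(a^2*sin(θ)^2))(sin(θ)^2) = 2/a^2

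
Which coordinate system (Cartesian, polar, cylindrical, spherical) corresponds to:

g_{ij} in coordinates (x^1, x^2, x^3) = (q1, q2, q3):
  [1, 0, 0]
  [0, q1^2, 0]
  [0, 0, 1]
The line element ds^2 = dq1^2 + q1^2 dq2^2 + dq3^2 is dr^2 + r^2 dθ^2 + dz^2 with q1 = r, q2 = θ, q3 = z.
cylindrical coordinates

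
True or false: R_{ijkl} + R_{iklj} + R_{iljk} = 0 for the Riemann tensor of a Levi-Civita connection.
This is the first (algebraic) Bianchi identity.
True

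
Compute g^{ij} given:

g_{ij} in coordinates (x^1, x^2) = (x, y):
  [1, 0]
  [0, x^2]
The metric is diagonal, so g^{ij} is diagonal with entries 1/g_{ii}: diag(1, 1/(x^2)).
g^{ij}:
  [1, 0]
  [0, 1/x^2]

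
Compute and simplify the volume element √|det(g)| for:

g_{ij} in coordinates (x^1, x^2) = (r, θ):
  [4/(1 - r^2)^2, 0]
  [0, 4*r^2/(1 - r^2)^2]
det(g) = 16*r^2/(1 - r^2)^4
√|det(g)| = 4*r/(r^2 - 1)^2
Volume element: dV = 4*r/(r^2 - 1)^2 dr dθ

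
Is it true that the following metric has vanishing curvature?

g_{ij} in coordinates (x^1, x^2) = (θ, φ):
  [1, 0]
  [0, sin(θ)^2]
Non-zero Christoffel symbols:
Γ^θ_{φ φ} = -sin(2*θ)/2
Γ^φ_{θ φ} = 1/tan(θ)
Ricci tensor: R_{θθ} = 1, R_{θφ} = 0, R_{φφ} = sin(θ)^2
The Ricci tensor is non-zero, so the Riemann tensor is non-zero: not flat.
No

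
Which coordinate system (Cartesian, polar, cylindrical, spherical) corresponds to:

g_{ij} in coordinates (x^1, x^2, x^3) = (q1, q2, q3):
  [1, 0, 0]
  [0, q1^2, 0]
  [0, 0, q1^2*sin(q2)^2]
The line element ds^2 = dq1^2 + q1^2 dq2^2 + q1^2 sin(q2)^2 dq3^2 is dr^2 + r^2 dθ^2 + r^2 sin(θ)^2 dφ^2 with q1 = r, q2 = θ, q3 = φ.
spherical coordinates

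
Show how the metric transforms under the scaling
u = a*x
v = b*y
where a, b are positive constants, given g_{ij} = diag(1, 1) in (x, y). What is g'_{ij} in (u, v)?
Invert the transformation: x = u/a, y = v/b
g'_{ij} = (∂x^k/∂x'^i)(∂x^l/∂x'^j) g_{kl}; with g_{kl} = δ_{kl} this is Σ_k (∂x^k/∂x'^i)(∂x^k/∂x'^j).
Jacobian: ∂x/∂u = 1/a, ∂x/∂v = 0, ∂y/∂u = 0, ∂y/∂v = 1/b
g'_{uu} = (1/a)(1/a) + (0)(0) = 1/a^2
g'_{uv} = (1/a)(0) + (0)(1/b) = 0
g'_{vv} = (0)(0) + (1/b)(1/b) = 1/b^2
g'_{ij} = diag(1/a^2, 1/b^2)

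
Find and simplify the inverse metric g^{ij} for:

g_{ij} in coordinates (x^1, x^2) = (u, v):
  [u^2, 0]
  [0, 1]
The metric is diagonal, so g^{ij} is diagonal with entries 1/g_{ii}: diag(1/(u^2), 1).
g^{ij}:
  [1/u^2, 0]
  [0, 1]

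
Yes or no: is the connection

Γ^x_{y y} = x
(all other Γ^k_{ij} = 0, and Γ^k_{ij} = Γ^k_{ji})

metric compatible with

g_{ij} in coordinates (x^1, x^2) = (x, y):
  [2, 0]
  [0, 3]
Using ∇_k g_{ij} = ∂_k g_{ij} - Γ^m_{ki} g_{mj} - Γ^m_{kj} g_{im}:
∇_y g_{xy} = (0) - (0) - (2*x) = -2*x ≠ 0
So the connection is not metric compatible (it is not the Levi-Civita connection).
No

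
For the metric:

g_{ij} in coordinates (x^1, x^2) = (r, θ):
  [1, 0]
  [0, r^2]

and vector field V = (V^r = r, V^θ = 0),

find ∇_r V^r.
Non-zero Christoffel symbols:
Γ^r_{θ θ} = -r
Γ^θ_{r θ} = 1/r
∇_r V^r = ∂_r V^r + Γ^r_{r j} V^j
  = (1) + (0)(r) + (0)(0)
  = 1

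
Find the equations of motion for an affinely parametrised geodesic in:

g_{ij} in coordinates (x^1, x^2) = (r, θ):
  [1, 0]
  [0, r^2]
Geodesic equation: d^2x^k/dλ^2 + Γ^k_{ij} (dx^i/dλ)(dx^j/dλ) = 0.
Non-zero Christoffel symbols:
Γ^r_{θ θ} = -r
Γ^θ_{r θ} = 1/r
Substituting (the symmetric pair Γ^k_{ij}, Γ^k_{ji} combines into a factor 2):
d^2r/dλ^2 - r (dθ/dλ)^2 = 0
d^2θ/dλ^2 + (2/r) (dr/dλ)(dθ/dλ) = 0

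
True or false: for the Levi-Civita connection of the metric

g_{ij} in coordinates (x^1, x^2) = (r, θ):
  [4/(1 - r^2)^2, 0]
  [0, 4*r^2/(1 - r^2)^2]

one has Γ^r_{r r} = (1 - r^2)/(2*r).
Γ^r_{r r} = (1/2) g^{rr} (∂_r g_{rr} + ∂_r g_{rr} - ∂_r g_{rr}) = (1/2)((1 - r^2)^2/4)((16*r/(1 - r^2)^3) + (16*r/(1 - r^2)^3) - (16*r/(1 - r^2)^3)) = 2*r/(1 - r^2)
This differs from the proposed value (1 - r^2)/(2*r).
False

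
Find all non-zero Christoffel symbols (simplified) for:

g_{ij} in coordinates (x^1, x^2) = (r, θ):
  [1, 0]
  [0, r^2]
Using Γ^k_{ij} = (1/2) g^{km} (∂_i g_{mj} + ∂_j g_{mi} - ∂_m g_{ij}); the metric is diagonal, so only the m = k term contributes.
Non-zero symbols (using the symmetry Γ^k_{ij} = Γ^k_{ji}):
Γ^r_{θ θ} = (1/2) g^{rr} (∂_θ g_{rθ} + ∂_θ g_{rθ} - ∂_r g_{θθ}) = (1/2)(1)((0) + (0) - (2*r)) = -r
Γ^θ_{r θ} = (1/2) g^{θθ} (∂_r g_{θθ} + ∂_θ g_{θr} - ∂_θ g_{rθ}) = (1/2)(1/r^2)((2*r) + (0) - (0)) = 1/r
All other Christoffel symbols are zero.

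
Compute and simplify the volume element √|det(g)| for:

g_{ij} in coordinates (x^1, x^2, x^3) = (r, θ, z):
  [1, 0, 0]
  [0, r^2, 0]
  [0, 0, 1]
det(g) = r^2
√|det(g)| = r
Volume element: dV = r dr dθ dz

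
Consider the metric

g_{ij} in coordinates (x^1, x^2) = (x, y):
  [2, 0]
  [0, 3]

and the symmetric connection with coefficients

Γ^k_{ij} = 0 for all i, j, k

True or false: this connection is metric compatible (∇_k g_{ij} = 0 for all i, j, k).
Using ∇_k g_{ij} = ∂_k g_{ij} - Γ^m_{ki} g_{mj} - Γ^m_{kj} g_{im}:
e.g. ∇_x g_{xy} = (0) - (0) - (0) = 0
Every component ∇_k g_{ij} vanishes: the connection is metric compatible.
True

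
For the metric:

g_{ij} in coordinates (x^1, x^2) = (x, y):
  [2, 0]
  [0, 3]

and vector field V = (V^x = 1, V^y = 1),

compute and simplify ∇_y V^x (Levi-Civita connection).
All Christoffel symbols are zero.
∇_y V^x = ∂_y V^x + Γ^x_{y j} V^j
  = (0) + (0)(1) + (0)(1)
  = 0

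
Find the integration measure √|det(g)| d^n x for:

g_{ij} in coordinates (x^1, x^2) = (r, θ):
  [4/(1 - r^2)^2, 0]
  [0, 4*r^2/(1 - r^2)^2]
det(g) = 16*r^2/(1 - r^2)^4
√|det(g)| = 4*r/(r^2 - 1)^2
Volume element: dV = 4*r/(r^2 - 1)^2 dr dθ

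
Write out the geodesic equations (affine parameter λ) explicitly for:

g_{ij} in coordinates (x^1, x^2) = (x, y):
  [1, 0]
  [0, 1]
Geodesic equation: d^2x^k/dλ^2 + Γ^k_{ij} (dx^i/dλ)(dx^j/dλ) = 0.
All Christoffel symbols vanish, so the geodesics are straight lines:
d^2x/dλ^2 = 0
d^2y/dλ^2 = 0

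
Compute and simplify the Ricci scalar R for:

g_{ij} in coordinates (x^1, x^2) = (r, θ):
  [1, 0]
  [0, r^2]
Non-zero Christoffel symbols (Γ^k_{ij} = Γ^k_{ji}):
Γ^r_{θ θ} = -r
Γ^θ_{r θ} = 1/r
Ricci tensor (R_{ij} = R^k_{ikj}): R_{rr} = 0, R_{rθ} = 0, R_{θθ} = 0
Inverse metric: g^{rr} = 1, g^{θθ} = 1/r^2
R = g^{ij} R_{ij} = (1)(0) + (1/r^2)(0) = 0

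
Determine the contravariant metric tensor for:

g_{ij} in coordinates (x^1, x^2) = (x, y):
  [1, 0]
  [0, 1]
The metric is diagonal, so g^{ij} is diagonal with entries 1/g_{ii}: diag(1, 1).
g^{ij}:
  [1, 0]
  [0, 1]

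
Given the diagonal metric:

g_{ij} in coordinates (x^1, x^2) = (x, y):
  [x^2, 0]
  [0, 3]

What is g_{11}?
With x^1 = x, x^2 = y, g_{11} = g_{xx} is the row-1, column-1 entry of the matrix.
g_{11} = x^2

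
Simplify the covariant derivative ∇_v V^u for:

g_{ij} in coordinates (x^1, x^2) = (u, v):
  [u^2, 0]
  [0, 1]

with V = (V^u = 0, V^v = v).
Non-zero Christoffel symbols:
Γ^u_{u u} = 1/u
∇_v V^u = ∂_v V^u + Γ^u_{v j} V^j
  = (0) + (0)(0) + (0)(v)
  = 0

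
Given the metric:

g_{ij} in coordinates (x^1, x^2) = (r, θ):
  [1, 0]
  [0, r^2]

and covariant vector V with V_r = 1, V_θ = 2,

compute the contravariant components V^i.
Inverse metric (diagonal): g^{rr} = 1, g^{θθ} = 1/r^2
V^i = g^{ij} V_j:
V^r = (1)(1) + (0)(2) = 1
V^θ = (0)(1) + (1/r^2)(2) = 2/r^2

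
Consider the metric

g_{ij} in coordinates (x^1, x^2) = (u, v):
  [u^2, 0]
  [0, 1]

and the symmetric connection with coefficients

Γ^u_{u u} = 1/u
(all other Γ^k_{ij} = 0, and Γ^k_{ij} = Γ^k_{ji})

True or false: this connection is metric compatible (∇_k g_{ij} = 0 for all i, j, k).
Using ∇_k g_{ij} = ∂_k g_{ij} - Γ^m_{ki} g_{mj} - Γ^m_{kj} g_{im}:
e.g. ∇_u g_{uu} = (2*u) - (u) - (u) = 0
Every component ∇_k g_{ij} vanishes: the connection is metric compatible.
True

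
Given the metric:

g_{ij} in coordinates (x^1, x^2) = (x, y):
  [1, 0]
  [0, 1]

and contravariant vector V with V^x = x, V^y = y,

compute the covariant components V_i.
V_i = g_{ij} V^j:
V_x = (1)(x) + (0)(y) = x
V_y = (0)(x) + (1)(y) = y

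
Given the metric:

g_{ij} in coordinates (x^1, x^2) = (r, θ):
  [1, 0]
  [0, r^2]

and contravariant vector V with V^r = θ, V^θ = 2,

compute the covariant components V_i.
V_i = g_{ij} V^j:
V_r = (1)(θ) + (0)(2) = θ
V_θ = (0)(θ) + (r^2)(2) = 2*r^2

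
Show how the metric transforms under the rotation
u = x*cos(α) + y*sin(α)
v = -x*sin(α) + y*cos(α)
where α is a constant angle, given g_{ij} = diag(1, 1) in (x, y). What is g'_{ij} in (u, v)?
Invert the transformation: x = u*cos(α) - v*sin(α), y = u*sin(α) + v*cos(α)
g'_{ij} = (∂x^k/∂x'^i)(∂x^l/∂x'^j) g_{kl}; with g_{kl} = δ_{kl} this is Σ_k (∂x^k/∂x'^i)(∂x^k/∂x'^j).
Jacobian: ∂x/∂u = cos(α), ∂x/∂v = -sin(α), ∂y/∂u = sin(α), ∂y/∂v = cos(α)
g'_{uu} = (cos(α))(cos(α)) + (sin(α))(sin(α)) = 1
g'_{uv} = (cos(α))(-sin(α)) + (sin(α))(cos(α)) = 0
g'_{vv} = (-sin(α))(-sin(α)) + (cos(α))(cos(α)) = 1
g'_{ij} = diag(1, 1)
The Euclidean metric is invariant under rotations.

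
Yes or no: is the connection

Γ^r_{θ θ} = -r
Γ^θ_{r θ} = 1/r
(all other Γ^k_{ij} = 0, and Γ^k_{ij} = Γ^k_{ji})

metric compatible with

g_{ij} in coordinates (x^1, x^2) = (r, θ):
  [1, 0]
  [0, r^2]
Using ∇_k g_{ij} = ∂_k g_{ij} - Γ^m_{ki} g_{mj} - Γ^m_{kj} g_{im}:
e.g. ∇_r g_{θθ} = (2*r) - (r) - (r) = 0
Every component ∇_k g_{ij} vanishes: the connection is metric compatible.
Yes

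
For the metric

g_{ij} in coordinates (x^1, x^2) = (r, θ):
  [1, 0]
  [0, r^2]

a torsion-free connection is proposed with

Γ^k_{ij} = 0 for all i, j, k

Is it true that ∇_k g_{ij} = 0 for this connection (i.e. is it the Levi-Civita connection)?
Using ∇_k g_{ij} = ∂_k g_{ij} - Γ^m_{ki} g_{mj} - Γ^m_{kj} g_{im}:
∇_r g_{θθ} = (2*r) - (0) - (0) = 2*r ≠ 0
So the connection is not metric compatible (it is not the Levi-Civita connection).
No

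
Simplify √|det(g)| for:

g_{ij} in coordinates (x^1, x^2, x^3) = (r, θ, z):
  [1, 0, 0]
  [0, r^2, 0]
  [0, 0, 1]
det(g) = r^2
√|det(g)| = r
Volume element: dV = r dr dθ dz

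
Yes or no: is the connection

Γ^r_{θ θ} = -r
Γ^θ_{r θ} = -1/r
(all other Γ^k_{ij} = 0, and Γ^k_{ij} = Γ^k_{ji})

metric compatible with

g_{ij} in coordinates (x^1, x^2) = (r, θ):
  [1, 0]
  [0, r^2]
Using ∇_k g_{ij} = ∂_k g_{ij} - Γ^m_{ki} g_{mj} - Γ^m_{kj} g_{im}:
∇_r g_{θθ} = (2*r) - (-r) - (-r) = 4*r ≠ 0
So the connection is not metric compatible (it is not the Levi-Civita connection).
No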